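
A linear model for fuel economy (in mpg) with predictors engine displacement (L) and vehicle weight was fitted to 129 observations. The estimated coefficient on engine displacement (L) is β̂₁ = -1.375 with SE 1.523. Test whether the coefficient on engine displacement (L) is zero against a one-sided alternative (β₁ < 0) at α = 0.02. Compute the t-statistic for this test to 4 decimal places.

H₀: β₁ = 0 vs H₁: β₁ < 0.
t = (β̂₁ − β₁⁰)/SE = -1.375 / 1.523 = -0.9028.
df = n − k − 1 = 129 − 2 − 1 = 126.
One-sided p ≈ 0.1842, which is ≥ 0.02, so fail to reject H₀.
The data do not give significant evidence that the true slope on engine displacement (L) is negative, holding the other predictors fixed.

t = -0.9028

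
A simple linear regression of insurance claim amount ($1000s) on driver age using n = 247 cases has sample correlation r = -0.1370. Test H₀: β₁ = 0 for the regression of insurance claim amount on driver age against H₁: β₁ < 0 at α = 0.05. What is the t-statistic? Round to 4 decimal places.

t = -2.1648

t = r·√(n − 2)/√(1 − r²) = -0.1370·√245/√0.981231 = -2.1648.
df = n − 2 = 245.
One-sided p ≈ 0.0157, which is < 0.05, so reject H₀.
There is evidence of a linear association between driver age and insurance claim amount.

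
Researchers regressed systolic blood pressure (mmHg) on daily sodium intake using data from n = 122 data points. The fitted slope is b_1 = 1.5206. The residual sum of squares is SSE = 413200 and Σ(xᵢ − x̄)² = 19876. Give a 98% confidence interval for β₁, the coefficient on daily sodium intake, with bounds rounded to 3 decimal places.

(0.539, 2.502)

MSE = SSE/(n − 2) = 413200/120 = 3443.33.
SE(b_1) = √(MSE/Sₓₓ) = √(3443.33/19876) = 0.416222.
df = n − 2 = 120.
t* = t_{0.01, 120} = 2.357825.
Margin = t* × SE = 2.357825 × 0.416222 = 0.98138.
CI: 1.5206 ± 0.98138 → (0.539, 2.502).
With 98% confidence, each one-unit increase in daily sodium intake is associated with a change of between 0.539 and 2.502 mmHg in systolic blood pressure.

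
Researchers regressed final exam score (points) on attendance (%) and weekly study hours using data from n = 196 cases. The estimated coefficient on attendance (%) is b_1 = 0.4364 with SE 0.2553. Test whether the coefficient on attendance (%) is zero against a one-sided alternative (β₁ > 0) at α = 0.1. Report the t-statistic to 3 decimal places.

H₀: β₁ = 0 vs H₁: β₁ > 0.
t = (b_1 − β₁⁰)/SE = 0.4364 / 0.2553 = 1.709.
df = n − k − 1 = 196 − 2 − 1 = 193.
One-sided p ≈ 0.0445, which is < 0.1, so reject H₀.
There is evidence that the true slope on attendance (%) is positive, holding the other predictors fixed.

t = 1.709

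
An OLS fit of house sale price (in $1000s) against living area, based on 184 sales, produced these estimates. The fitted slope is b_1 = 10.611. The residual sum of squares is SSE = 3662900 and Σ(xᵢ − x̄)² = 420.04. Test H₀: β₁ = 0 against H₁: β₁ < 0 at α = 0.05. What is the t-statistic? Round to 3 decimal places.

t = 1.533

MSE = SSE/(n − 2) = 3662900/182 = 20125.8.
SE(b_1) = √(MSE/Sₓₓ) = √(20125.8/420.04) = 6.922.
t = 10.611 / 6.922 = 1.533.
df = n − 2 = 182.
One-sided p ≈ 0.9365, which is ≥ 0.05, so fail to reject H₀.
The data do not give significant evidence that the true slope on living area is negative.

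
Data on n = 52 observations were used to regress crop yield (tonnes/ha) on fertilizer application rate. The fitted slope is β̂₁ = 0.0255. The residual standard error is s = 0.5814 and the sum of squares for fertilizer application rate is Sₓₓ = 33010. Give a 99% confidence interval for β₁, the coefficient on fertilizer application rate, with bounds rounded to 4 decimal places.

(0.0169, 0.0341)

SE(β̂₁) = s/√Sₓₓ = 0.5814/√33010 = 0.00320002.
df = n − 2 = 50.
t* = t_{0.005, 50} = 2.677793.
Margin = t* × SE = 2.677793 × 0.00320002 = 0.008569.
CI: 0.0255 ± 0.008569 → (0.0169, 0.0341).
With 99% confidence, each one-unit increase in fertilizer application rate is associated with a change of between 0.0169 and 0.0341 tonnes/ha in crop yield.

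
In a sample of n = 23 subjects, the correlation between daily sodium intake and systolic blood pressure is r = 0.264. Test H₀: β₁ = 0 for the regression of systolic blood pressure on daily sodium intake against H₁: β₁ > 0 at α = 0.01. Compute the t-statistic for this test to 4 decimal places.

t = 1.2543

t = r·√(n − 2)/√(1 − r²) = 0.264·√21/√0.930304 = 1.2543.
df = n − 2 = 21.
One-sided p ≈ 0.1118, which is ≥ 0.01, so fail to reject H₀.
The data do not give significant evidence of a linear association between daily sodium intake and systolic blood pressure.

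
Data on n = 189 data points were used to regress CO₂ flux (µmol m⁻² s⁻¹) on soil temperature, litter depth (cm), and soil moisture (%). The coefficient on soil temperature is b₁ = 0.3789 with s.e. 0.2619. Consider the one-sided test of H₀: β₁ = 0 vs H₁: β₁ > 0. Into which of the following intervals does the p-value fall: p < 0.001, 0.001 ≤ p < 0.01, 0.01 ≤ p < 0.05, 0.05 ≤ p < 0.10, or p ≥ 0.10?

t = 0.3789 / 0.2619 = 1.447.
df = n − k − 1 = 189 − 3 − 1 = 185.
One-sided p = P(T_{185} > t) ≈ 0.0748.
So 0.05 ≤ p < 0.10.

0.05 ≤ p < 0.10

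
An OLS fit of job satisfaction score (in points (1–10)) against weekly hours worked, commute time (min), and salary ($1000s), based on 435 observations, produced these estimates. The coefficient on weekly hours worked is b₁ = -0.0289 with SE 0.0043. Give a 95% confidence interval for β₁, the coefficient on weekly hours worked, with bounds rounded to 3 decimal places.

df = n − k − 1 = 435 − 3 − 1 = 431.
t* = t_{0.025, 431} = 1.965483.
Margin = t* × SE = 1.965483 × 0.0043 = 0.00845.
CI: -0.0289 ± 0.00845 → (-0.037, -0.020).
With 95% confidence, each one-unit increase in weekly hours worked is associated with a change of between -0.037 and -0.020 points (1–10) in job satisfaction score, holding the other predictors fixed.

(-0.037, -0.020)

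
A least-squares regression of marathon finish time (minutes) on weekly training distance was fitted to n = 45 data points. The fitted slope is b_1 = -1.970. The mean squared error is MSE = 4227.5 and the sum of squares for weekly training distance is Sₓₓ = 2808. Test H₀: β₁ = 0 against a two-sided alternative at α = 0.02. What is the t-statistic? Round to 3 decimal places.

t = -1.606

SE(b_1) = √(MSE/Sₓₓ) = √(4227.5/2808) = 1.227.
t = -1.970 / 1.227 = -1.606.
df = n − 2 = 43.
Two-sided p ≈ 0.1157, which is ≥ 0.02, so fail to reject H₀.
The data do not give significant evidence of an association between weekly training distance and marathon finish time.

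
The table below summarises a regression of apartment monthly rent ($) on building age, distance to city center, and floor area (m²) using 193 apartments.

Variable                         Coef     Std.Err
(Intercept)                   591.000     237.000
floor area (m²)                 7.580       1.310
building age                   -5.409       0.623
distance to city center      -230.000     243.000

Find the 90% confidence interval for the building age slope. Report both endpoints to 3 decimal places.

(-6.439, -4.379)

Read off: b = -5.409, SE = 0.623 for building age.
df = n − k − 1 = 193 − 3 − 1 = 189.
t* = t_{0.05, 189} = 1.652956.
Margin = t* × SE = 1.652956 × 0.623 = 1.02979.
CI: -5.409 ± 1.02979 → (-6.439, -4.379).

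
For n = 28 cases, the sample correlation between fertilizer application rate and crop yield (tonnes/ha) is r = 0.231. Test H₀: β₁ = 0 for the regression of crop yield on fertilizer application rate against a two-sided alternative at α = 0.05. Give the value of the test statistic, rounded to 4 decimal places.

t = 1.2106

t = r·√(n − 2)/√(1 − r²) = 0.231·√26/√0.946639 = 1.2106.
df = n − 2 = 26.
Two-sided p ≈ 0.2369, which is ≥ 0.05, so fail to reject H₀.
The data do not give significant evidence of a linear association between fertilizer application rate and crop yield.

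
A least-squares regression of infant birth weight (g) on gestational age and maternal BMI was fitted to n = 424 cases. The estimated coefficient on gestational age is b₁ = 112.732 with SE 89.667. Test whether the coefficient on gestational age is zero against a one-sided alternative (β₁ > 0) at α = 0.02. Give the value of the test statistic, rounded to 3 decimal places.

H₀: β₁ = 0 vs H₁: β₁ > 0.
t = (b₁ − β₁⁰)/SE = 112.732 / 89.667 = 1.257.
df = n − k − 1 = 424 − 2 − 1 = 421.
One-sided p ≈ 0.1047, which is ≥ 0.02, so fail to reject H₀.
The data do not give significant evidence that the true slope on gestational age is positive, holding the other predictors fixed.

t = 1.257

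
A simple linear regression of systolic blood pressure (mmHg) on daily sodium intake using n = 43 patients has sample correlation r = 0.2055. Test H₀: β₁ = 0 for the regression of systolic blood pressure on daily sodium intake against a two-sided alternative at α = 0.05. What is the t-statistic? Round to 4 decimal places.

t = r·√(n − 2)/√(1 − r²) = 0.2055·√41/√0.95777 = 1.3445.
df = n − 2 = 41.
Two-sided p ≈ 0.1862, which is ≥ 0.05, so fail to reject H₀.
The data do not give significant evidence of a linear association between daily sodium intake and systolic blood pressure.

t = 1.3445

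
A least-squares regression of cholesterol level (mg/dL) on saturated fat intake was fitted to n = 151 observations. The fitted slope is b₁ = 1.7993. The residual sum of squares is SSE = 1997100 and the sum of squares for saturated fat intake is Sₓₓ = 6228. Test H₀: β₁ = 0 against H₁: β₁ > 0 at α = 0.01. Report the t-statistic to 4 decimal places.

MSE = SSE/(n − 2) = 1997100/149 = 13403.4.
SE(b₁) = √(MSE/Sₓₓ) = √(13403.4/6228) = 1.46701.
t = 1.7993 / 1.46701 = 1.2265.
df = n − 2 = 149.
One-sided p ≈ 0.1110, which is ≥ 0.01, so fail to reject H₀.
The data do not give significant evidence that the true slope on saturated fat intake is positive.

t = 1.2265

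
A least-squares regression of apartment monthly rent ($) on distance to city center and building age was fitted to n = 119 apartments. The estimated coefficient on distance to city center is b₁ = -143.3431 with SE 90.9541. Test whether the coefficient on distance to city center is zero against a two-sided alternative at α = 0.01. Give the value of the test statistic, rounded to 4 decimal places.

H₀: β₁ = 0 vs H₁: β₁ ≠ 0.
t = (b₁ − β₁⁰)/SE = -143.3431 / 90.9541 = -1.5760.
df = n − k − 1 = 119 − 2 − 1 = 116.
Two-sided p ≈ 0.1178, which is ≥ 0.01, so fail to reject H₀.
The data do not give significant evidence of an association between distance to city center and apartment monthly rent, after adjusting for the other predictors.

t = -1.5760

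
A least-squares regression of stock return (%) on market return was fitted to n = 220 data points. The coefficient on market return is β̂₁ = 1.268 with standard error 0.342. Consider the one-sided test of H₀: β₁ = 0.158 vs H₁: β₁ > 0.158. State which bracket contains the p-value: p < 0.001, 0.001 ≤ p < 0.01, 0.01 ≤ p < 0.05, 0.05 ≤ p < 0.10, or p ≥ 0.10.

t = (1.268 − 0.158) / 0.342 = 3.246.
df = n − 2 = 220 − 2 = 218.
One-sided p = P(T_{218} > t) ≈ 0.0007.
So p < 0.001.

p < 0.001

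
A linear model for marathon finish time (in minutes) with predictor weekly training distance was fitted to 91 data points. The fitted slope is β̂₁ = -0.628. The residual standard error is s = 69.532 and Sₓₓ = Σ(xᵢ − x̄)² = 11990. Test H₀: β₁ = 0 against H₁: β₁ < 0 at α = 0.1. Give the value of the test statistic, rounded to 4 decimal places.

t = -0.9890

SE(β̂₁) = s/√Sₓₓ = 69.532/√11990 = 0.635002.
t = -0.628 / 0.635002 = -0.9890.
df = n − 2 = 89.
One-sided p ≈ 0.1627, which is ≥ 0.1, so fail to reject H₀.
The data do not give significant evidence that the true slope on weekly training distance is negative.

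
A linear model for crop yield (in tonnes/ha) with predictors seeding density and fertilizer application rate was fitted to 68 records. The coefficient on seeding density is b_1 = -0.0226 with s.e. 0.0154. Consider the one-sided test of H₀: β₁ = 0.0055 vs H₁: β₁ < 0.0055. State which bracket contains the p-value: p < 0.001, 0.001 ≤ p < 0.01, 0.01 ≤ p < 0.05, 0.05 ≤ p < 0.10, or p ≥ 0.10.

t = (-0.0226 − 0.0055) / 0.0154 = -1.825.
df = n − k − 1 = 68 − 2 − 1 = 65.
One-sided p = P(T_{65} < t) ≈ 0.0363.
So 0.01 ≤ p < 0.05.

0.01 ≤ p < 0.05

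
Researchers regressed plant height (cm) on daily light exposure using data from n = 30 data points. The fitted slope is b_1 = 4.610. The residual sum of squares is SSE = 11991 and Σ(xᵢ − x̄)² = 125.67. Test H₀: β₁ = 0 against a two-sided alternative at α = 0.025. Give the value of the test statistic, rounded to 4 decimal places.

t = 2.4973

MSE = SSE/(n − 2) = 11991/28 = 428.25.
SE(b_1) = √(MSE/Sₓₓ) = √(428.25/125.67) = 1.84601.
t = 4.610 / 1.84601 = 2.4973.
df = n − 2 = 28.
Two-sided p ≈ 0.0187, which is < 0.025, so reject H₀.
There is evidence that daily light exposure is associated with plant height.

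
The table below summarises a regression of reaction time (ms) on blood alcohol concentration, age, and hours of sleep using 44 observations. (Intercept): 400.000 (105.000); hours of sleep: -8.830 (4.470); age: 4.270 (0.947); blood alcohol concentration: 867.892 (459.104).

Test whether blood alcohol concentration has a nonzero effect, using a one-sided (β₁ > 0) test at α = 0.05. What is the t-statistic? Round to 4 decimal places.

Read off: b = 867.892, SE = 459.104 for blood alcohol concentration.
H₀: β₁ = 0 vs H₁: β₁ > 0.
t = 867.892 / 459.104 = 1.8904.
df = n − k − 1 = 44 − 3 − 1 = 40.
One-sided p ≈ 0.0330, which is < 0.05, so reject H₀.
There is evidence that the true slope on blood alcohol concentration is positive, holding the other predictors fixed.

t = 1.8904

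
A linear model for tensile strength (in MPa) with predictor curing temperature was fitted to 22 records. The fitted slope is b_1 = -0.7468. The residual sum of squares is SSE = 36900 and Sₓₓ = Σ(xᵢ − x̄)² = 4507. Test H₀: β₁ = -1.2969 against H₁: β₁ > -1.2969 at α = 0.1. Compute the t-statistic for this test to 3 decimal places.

t = 0.860

MSE = SSE/(n − 2) = 36900/20 = 1845.
SE(b_1) = √(MSE/Sₓₓ) = √(1845/4507) = 0.639815.
t = (-0.7468 − (-1.2969)) / 0.639815 = 0.860.
df = n − 2 = 20.
One-sided p ≈ 0.2000, which is ≥ 0.1, so fail to reject H₀.
The data do not give significant evidence that the true slope on curing temperature exceeds -1.2969 MPa per unit.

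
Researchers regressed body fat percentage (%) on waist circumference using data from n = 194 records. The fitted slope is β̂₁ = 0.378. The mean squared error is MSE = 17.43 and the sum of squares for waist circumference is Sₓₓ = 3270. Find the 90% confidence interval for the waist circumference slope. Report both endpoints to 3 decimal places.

SE(β̂₁) = √(MSE/Sₓₓ) = √(17.43/3270) = 0.0730087.
df = n − 2 = 192.
t* = t_{0.05, 192} = 1.652829.
Margin = t* × SE = 1.652829 × 0.0730087 = 0.12067.
CI: 0.378 ± 0.12067 → (0.257, 0.499).
With 90% confidence, each one-unit increase in waist circumference is associated with a change of between 0.257 and 0.499 % in body fat percentage.

(0.257, 0.499)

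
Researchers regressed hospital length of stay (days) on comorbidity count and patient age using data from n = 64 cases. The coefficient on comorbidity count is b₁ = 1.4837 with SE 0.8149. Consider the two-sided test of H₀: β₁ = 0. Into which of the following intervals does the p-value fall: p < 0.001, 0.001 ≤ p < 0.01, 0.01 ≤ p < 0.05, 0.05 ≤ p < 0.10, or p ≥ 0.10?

t = 1.4837 / 0.8149 = 1.821.
df = n − k − 1 = 64 − 2 − 1 = 61.
Two-sided p = 2·P(T_{61} > |t|) ≈ 0.0736.
So 0.05 ≤ p < 0.10.

0.05 ≤ p < 0.10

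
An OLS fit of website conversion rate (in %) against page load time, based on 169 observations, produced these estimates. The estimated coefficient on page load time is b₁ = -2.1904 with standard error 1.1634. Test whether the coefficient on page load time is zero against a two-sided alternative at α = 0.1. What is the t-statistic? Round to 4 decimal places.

H₀: β₁ = 0 vs H₁: β₁ ≠ 0.
t = (b₁ − β₁⁰)/SE = -2.1904 / 1.1634 = -1.8828.
df = n − 2 = 169 − 2 = 167.
Two-sided p ≈ 0.0615, which is < 0.1, so reject H₀.
There is evidence that page load time is associated with website conversion rate.

t = -1.8828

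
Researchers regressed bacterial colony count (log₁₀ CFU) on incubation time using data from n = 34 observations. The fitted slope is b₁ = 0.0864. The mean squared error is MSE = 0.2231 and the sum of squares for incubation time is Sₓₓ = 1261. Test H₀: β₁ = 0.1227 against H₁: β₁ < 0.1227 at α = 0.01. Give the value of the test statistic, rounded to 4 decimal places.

t = -2.7291

SE(b₁) = √(MSE/Sₓₓ) = √(0.2231/1261) = 0.0133012.
t = (0.0864 − 0.1227) / 0.0133012 = -2.7291.
df = n − 2 = 32.
One-sided p ≈ 0.0051, which is < 0.01, so reject H₀.
There is evidence that the true slope on incubation time is below 0.1227 log₁₀ CFU per unit.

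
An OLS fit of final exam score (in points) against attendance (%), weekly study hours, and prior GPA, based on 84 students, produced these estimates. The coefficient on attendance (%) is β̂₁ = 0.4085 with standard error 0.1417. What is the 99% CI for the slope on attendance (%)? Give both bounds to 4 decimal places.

(0.0346, 0.7824)

df = n − k − 1 = 84 − 3 − 1 = 80.
t* = t_{0.005, 80} = 2.638691.
Margin = t* × SE = 2.638691 × 0.1417 = 0.373902.
CI: 0.4085 ± 0.373902 → (0.0346, 0.7824).
With 99% confidence, each one-unit increase in attendance (%) is associated with a change of between 0.0346 and 0.7824 points in final exam score, holding the other predictors fixed.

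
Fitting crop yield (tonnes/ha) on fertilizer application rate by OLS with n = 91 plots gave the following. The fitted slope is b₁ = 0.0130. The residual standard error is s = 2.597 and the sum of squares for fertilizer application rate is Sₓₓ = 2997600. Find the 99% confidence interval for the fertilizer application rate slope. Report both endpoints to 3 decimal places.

SE(b₁) = s/√Sₓₓ = 2.597/√2997600 = 0.00149998.
df = n − 2 = 89.
t* = t_{0.005, 89} = 2.632204.
Margin = t* × SE = 2.632204 × 0.00149998 = 0.00395.
CI: 0.0130 ± 0.00395 → (0.009, 0.017).
With 99% confidence, each one-unit increase in fertilizer application rate is associated with a change of between 0.009 and 0.017 tonnes/ha in crop yield.

(0.009, 0.017)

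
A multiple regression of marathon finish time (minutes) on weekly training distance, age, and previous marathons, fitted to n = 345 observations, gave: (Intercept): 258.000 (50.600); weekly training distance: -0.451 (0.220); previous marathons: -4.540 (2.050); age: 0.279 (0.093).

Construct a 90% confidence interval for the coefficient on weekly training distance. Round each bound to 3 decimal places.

Read off: b = -0.451, SE = 0.220 for weekly training distance.
df = n − k − 1 = 345 − 3 − 1 = 341.
t* = t_{0.05, 341} = 1.649334.
Margin = t* × SE = 1.649334 × 0.220 = 0.36285.
CI: -0.451 ± 0.36285 → (-0.814, -0.088).

(-0.814, -0.088)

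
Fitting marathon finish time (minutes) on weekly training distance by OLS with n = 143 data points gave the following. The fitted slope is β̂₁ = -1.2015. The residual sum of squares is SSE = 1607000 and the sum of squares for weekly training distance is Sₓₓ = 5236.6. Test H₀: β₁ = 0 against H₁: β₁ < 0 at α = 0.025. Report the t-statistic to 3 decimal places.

MSE = SSE/(n − 2) = 1607000/141 = 11397.2.
SE(β̂₁) = √(MSE/Sₓₓ) = √(11397.2/5236.6) = 1.47528.
t = -1.2015 / 1.47528 = -0.814.
df = n − 2 = 141.
One-sided p ≈ 0.2084, which is ≥ 0.025, so fail to reject H₀.
The data do not give significant evidence that the true slope on weekly training distance is negative.

t = -0.814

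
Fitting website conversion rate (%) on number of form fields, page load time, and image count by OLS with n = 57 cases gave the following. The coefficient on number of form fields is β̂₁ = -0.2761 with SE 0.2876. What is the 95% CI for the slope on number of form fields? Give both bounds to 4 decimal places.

df = n − k − 1 = 57 − 3 − 1 = 53.
t* = t_{0.025, 53} = 2.005746.
Margin = t* × SE = 2.005746 × 0.2876 = 0.576853.
CI: -0.2761 ± 0.576853 → (-0.8530, 0.3008).
With 95% confidence, each one-unit increase in number of form fields is associated with a change of between -0.8530 and 0.3008 % in website conversion rate, holding the other predictors fixed.

(-0.8530, 0.3008)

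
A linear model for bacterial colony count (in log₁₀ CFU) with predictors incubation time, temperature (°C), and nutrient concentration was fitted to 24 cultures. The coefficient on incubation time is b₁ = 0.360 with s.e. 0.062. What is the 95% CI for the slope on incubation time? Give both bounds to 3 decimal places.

(0.231, 0.489)

df = n − k − 1 = 24 − 3 − 1 = 20.
t* = t_{0.025, 20} = 2.085963.
Margin = t* × SE = 2.085963 × 0.062 = 0.12933.
CI: 0.360 ± 0.12933 → (0.231, 0.489).
With 95% confidence, each one-unit increase in incubation time is associated with a change of between 0.231 and 0.489 log₁₀ CFU in bacterial colony count, holding the other predictors fixed.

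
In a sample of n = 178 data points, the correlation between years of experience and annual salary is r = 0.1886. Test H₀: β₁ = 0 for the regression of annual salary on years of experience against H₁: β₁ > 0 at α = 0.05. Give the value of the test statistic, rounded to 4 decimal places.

t = 2.5478

t = r·√(n − 2)/√(1 − r²) = 0.1886·√176/√0.96443 = 2.5478.
df = n − 2 = 176.
One-sided p ≈ 0.0058, which is < 0.05, so reject H₀.
There is evidence of a linear association between years of experience and annual salary.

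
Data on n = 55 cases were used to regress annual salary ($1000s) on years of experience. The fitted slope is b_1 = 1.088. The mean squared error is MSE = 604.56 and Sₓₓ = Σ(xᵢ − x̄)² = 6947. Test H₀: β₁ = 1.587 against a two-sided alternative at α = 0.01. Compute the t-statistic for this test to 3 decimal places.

t = -1.692

SE(b_1) = √(MSE/Sₓₓ) = √(604.56/6947) = 0.294999.
t = (1.088 − 1.587) / 0.294999 = -1.692.
df = n − 2 = 53.
Two-sided p ≈ 0.0966, which is ≥ 0.01, so fail to reject H₀.
The data are consistent with a true slope of 1.587 $1000s per unit of years of experience.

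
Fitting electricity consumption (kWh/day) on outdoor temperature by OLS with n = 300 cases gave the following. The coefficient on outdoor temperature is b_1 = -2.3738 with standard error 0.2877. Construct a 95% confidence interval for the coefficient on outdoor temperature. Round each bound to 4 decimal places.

(-2.9400, -1.8076)

df = n − 2 = 300 − 2 = 298.
t* = t_{0.025, 298} = 1.967957.
Margin = t* × SE = 1.967957 × 0.2877 = 0.566181.
CI: -2.3738 ± 0.566181 → (-2.9400, -1.8076).
With 95% confidence, each one-unit increase in outdoor temperature is associated with a change of between -2.9400 and -1.8076 kWh/day in electricity consumption.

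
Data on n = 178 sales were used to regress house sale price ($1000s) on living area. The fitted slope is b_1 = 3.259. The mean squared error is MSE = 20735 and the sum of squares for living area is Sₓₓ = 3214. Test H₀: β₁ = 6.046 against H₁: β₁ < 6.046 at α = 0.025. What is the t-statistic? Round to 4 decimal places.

t = -1.0973

SE(b_1) = √(MSE/Sₓₓ) = √(20735/3214) = 2.53997.
t = (3.259 − 6.046) / 2.53997 = -1.0973.
df = n − 2 = 176.
One-sided p ≈ 0.1370, which is ≥ 0.025, so fail to reject H₀.
The data do not give significant evidence that the true slope on living area is below 6.046 $1000s per unit.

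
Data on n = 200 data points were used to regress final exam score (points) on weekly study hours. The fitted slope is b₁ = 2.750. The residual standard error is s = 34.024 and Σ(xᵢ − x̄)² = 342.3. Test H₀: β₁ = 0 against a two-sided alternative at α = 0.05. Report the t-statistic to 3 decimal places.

t = 1.495

SE(b₁) = s/√Sₓₓ = 34.024/√342.3 = 1.839.
t = 2.750 / 1.839 = 1.495.
df = n − 2 = 198.
Two-sided p ≈ 0.1364, which is ≥ 0.05, so fail to reject H₀.
The data do not give significant evidence of an association between weekly study hours and final exam score.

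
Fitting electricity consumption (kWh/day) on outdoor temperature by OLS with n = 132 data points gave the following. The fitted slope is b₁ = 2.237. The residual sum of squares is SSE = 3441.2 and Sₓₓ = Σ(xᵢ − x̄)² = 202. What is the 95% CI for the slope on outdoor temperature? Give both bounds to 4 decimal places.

(1.5208, 2.9532)

MSE = SSE/(n − 2) = 3441.2/130 = 26.4708.
SE(b₁) = √(MSE/Sₓₓ) = √(26.4708/202) = 0.361999.
df = n − 2 = 130.
t* = t_{0.025, 130} = 1.97838.
Margin = t* × SE = 1.97838 × 0.361999 = 0.716172.
CI: 2.237 ± 0.716172 → (1.5208, 2.9532).
With 95% confidence, each one-unit increase in outdoor temperature is associated with a change of between 1.5208 and 2.9532 kWh/day in electricity consumption.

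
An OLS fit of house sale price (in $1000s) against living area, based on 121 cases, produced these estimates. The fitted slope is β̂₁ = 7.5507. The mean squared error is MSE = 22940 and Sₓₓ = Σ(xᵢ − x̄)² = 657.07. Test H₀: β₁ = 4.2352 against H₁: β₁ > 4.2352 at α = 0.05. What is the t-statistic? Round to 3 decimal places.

t = 0.561

SE(β̂₁) = √(MSE/Sₓₓ) = √(22940/657.07) = 5.90869.
t = (7.5507 − 4.2352) / 5.90869 = 0.561.
df = n − 2 = 119.
One-sided p ≈ 0.2879, which is ≥ 0.05, so fail to reject H₀.
The data do not give significant evidence that the true slope on living area exceeds 4.2352 $1000s per unit.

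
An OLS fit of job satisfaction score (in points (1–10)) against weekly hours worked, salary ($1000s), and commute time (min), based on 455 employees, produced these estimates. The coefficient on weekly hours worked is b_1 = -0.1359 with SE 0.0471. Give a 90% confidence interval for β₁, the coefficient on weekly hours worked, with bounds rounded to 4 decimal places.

(-0.2135, -0.0583)

df = n − k − 1 = 455 − 3 − 1 = 451.
t* = t_{0.05, 451} = 1.648239.
Margin = t* × SE = 1.648239 × 0.0471 = 0.077632.
CI: -0.1359 ± 0.077632 → (-0.2135, -0.0583).
With 90% confidence, each one-unit increase in weekly hours worked is associated with a change of between -0.2135 and -0.0583 points (1–10) in job satisfaction score, holding the other predictors fixed.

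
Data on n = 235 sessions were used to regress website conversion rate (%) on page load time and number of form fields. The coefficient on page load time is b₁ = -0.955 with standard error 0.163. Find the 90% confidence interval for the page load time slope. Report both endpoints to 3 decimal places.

df = n − k − 1 = 235 − 2 − 1 = 232.
t* = t_{0.05, 232} = 1.651448.
Margin = t* × SE = 1.651448 × 0.163 = 0.26919.
CI: -0.955 ± 0.26919 → (-1.224, -0.686).
With 90% confidence, each one-unit increase in page load time is associated with a change of between -1.224 and -0.686 % in website conversion rate, holding the other predictors fixed.

(-1.224, -0.686)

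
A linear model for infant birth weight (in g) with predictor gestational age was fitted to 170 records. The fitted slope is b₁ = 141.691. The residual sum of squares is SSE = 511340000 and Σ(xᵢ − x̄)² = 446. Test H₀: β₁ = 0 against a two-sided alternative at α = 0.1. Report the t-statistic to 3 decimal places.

t = 1.715

MSE = SSE/(n − 2) = 511340000/168 = 3.04369e+06.
SE(b₁) = √(MSE/Sₓₓ) = √(3.04369e+06/446) = 82.61.
t = 141.691 / 82.61 = 1.715.
df = n − 2 = 168.
Two-sided p ≈ 0.0882, which is < 0.1, so reject H₀.
There is evidence that gestational age is associated with infant birth weight.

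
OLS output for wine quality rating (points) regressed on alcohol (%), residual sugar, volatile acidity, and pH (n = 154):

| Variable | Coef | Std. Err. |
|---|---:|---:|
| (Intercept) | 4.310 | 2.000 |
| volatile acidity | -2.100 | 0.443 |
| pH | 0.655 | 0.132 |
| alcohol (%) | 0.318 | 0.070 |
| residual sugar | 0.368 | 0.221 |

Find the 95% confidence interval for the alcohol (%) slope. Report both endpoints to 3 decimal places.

Read off: b = 0.318, SE = 0.070 for alcohol (%).
df = n − k − 1 = 154 − 4 − 1 = 149.
t* = t_{0.025, 149} = 1.976013.
Margin = t* × SE = 1.976013 × 0.070 = 0.13832.
CI: 0.318 ± 0.13832 → (0.180, 0.456).

(0.180, 0.456)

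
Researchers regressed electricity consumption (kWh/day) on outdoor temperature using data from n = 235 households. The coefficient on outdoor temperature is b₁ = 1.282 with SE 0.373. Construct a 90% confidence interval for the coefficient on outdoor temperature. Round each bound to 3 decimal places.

(0.666, 1.898)

df = n − 2 = 235 − 2 = 233.
t* = t_{0.05, 233} = 1.65142.
Margin = t* × SE = 1.65142 × 0.373 = 0.61598.
CI: 1.282 ± 0.61598 → (0.666, 1.898).
With 90% confidence, each one-unit increase in outdoor temperature is associated with a change of between 0.666 and 1.898 kWh/day in electricity consumption.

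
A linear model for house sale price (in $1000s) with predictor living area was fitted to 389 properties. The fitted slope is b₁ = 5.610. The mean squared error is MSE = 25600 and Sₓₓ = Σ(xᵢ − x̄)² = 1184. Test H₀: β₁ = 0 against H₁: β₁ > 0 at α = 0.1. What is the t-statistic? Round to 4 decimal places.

t = 1.2065

SE(b₁) = √(MSE/Sₓₓ) = √(25600/1184) = 4.64991.
t = 5.610 / 4.64991 = 1.2065.
df = n − 2 = 387.
One-sided p ≈ 0.1142, which is ≥ 0.1, so fail to reject H₀.
The data do not give significant evidence that the true slope on living area is positive.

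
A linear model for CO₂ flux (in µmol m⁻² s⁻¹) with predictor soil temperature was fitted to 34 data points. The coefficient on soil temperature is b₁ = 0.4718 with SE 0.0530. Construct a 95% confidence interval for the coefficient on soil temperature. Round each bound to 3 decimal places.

(0.364, 0.580)

df = n − 2 = 34 − 2 = 32.
t* = t_{0.025, 32} = 2.036933.
Margin = t* × SE = 2.036933 × 0.0530 = 0.10796.
CI: 0.4718 ± 0.10796 → (0.364, 0.580).
With 95% confidence, each one-unit increase in soil temperature is associated with a change of between 0.364 and 0.580 µmol m⁻² s⁻¹ in CO₂ flux.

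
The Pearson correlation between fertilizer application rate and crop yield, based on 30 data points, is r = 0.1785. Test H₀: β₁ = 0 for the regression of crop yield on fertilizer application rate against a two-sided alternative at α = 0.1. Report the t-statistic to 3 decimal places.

t = 0.960

t = r·√(n − 2)/√(1 − r²) = 0.1785·√28/√0.968138 = 0.960.
df = n − 2 = 28.
Two-sided p ≈ 0.3453, which is ≥ 0.1, so fail to reject H₀.
The data do not give significant evidence of a linear association between fertilizer application rate and crop yield.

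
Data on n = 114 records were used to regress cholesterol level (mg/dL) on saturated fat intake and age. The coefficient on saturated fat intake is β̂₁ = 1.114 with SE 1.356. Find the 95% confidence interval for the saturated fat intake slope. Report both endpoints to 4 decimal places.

(-1.5730, 3.8010)

df = n − k − 1 = 114 − 2 − 1 = 111.
t* = t_{0.025, 111} = 1.981567.
Margin = t* × SE = 1.981567 × 1.356 = 2.687005.
CI: 1.114 ± 2.687005 → (-1.5730, 3.8010).
With 95% confidence, each one-unit increase in saturated fat intake is associated with a change of between -1.5730 and 3.8010 mg/dL in cholesterol level, holding the other predictors fixed.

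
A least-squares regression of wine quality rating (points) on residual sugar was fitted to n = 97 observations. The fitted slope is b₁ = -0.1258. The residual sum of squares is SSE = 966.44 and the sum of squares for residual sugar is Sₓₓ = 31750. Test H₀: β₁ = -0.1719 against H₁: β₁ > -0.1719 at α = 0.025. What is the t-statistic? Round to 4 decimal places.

MSE = SSE/(n − 2) = 966.44/95 = 10.1731.
SE(b₁) = √(MSE/Sₓₓ) = √(10.1731/31750) = 0.0179.
t = (-0.1258 − (-0.1719)) / 0.0179 = 2.5754.
df = n − 2 = 95.
One-sided p ≈ 0.0058, which is < 0.025, so reject H₀.
There is evidence that the true slope on residual sugar exceeds -0.1719 points per unit.

t = 2.5754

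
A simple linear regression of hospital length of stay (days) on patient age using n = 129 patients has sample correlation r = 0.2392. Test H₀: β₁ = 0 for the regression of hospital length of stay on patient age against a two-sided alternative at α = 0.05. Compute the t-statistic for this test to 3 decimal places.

t = 2.776

t = r·√(n − 2)/√(1 − r²) = 0.2392·√127/√0.942783 = 2.776.
df = n − 2 = 127.
Two-sided p ≈ 0.0063, which is < 0.05, so reject H₀.
There is evidence of a linear association between patient age and hospital length of stay.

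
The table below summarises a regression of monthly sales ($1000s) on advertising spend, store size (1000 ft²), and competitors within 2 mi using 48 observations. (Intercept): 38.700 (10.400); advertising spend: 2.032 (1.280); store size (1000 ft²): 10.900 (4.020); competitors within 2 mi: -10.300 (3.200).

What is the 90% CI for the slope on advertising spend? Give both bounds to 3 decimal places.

Read off: b = 2.032, SE = 1.280 for advertising spend.
df = n − k − 1 = 48 − 3 − 1 = 44.
t* = t_{0.05, 44} = 1.68023.
Margin = t* × SE = 1.68023 × 1.280 = 2.15069.
CI: 2.032 ± 2.15069 → (-0.119, 4.183).

(-0.119, 4.183)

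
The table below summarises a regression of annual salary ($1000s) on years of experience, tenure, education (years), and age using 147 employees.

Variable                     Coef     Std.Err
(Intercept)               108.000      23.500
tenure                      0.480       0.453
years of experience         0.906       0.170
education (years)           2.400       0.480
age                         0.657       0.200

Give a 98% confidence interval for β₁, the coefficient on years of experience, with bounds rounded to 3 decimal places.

Read off: b = 0.906, SE = 0.170 for years of experience.
df = n − k − 1 = 147 − 4 − 1 = 142.
t* = t_{0.01, 142} = 2.352895.
Margin = t* × SE = 2.352895 × 0.170 = 0.39999.
CI: 0.906 ± 0.39999 → (0.506, 1.306).

(0.506, 1.306)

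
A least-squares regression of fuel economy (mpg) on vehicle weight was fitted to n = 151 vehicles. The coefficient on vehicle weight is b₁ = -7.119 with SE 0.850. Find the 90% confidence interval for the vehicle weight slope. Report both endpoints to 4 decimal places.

(-8.5259, -5.7121)

df = n − 2 = 151 − 2 = 149.
t* = t_{0.05, 149} = 1.655145.
Margin = t* × SE = 1.655145 × 0.850 = 1.406873.
CI: -7.119 ± 1.406873 → (-8.5259, -5.7121).
With 90% confidence, each one-unit increase in vehicle weight is associated with a change of between -8.5259 and -5.7121 mpg in fuel economy.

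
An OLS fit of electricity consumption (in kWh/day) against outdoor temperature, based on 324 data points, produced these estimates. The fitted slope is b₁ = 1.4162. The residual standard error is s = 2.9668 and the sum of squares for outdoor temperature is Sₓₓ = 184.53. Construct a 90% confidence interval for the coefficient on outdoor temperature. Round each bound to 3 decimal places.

SE(b₁) = s/√Sₓₓ = 2.9668/√184.53 = 0.218401.
df = n − 2 = 322.
t* = t_{0.05, 322} = 1.6496.
Margin = t* × SE = 1.6496 × 0.218401 = 0.36027.
CI: 1.4162 ± 0.36027 → (1.056, 1.776).
With 90% confidence, each one-unit increase in outdoor temperature is associated with a change of between 1.056 and 1.776 kWh/day in electricity consumption.

(1.056, 1.776)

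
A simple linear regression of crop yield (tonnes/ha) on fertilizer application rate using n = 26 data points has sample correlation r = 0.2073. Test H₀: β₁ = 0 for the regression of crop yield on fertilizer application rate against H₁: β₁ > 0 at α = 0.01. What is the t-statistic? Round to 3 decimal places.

t = 1.038

t = r·√(n − 2)/√(1 − r²) = 0.2073·√24/√0.957027 = 1.038.
df = n − 2 = 24.
One-sided p ≈ 0.1548, which is ≥ 0.01, so fail to reject H₀.
The data do not give significant evidence of a linear association between fertilizer application rate and crop yield.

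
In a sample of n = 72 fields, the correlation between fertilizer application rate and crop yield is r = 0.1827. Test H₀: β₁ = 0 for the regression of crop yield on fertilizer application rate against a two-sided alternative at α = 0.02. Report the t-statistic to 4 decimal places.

t = 1.5547

t = r·√(n − 2)/√(1 − r²) = 0.1827·√70/√0.966621 = 1.5547.
df = n − 2 = 70.
Two-sided p ≈ 0.1245, which is ≥ 0.02, so fail to reject H₀.
The data do not give significant evidence of a linear association between fertilizer application rate and crop yield.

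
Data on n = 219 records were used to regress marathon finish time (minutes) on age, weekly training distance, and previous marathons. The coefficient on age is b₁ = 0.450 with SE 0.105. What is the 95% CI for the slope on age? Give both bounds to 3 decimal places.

df = n − k − 1 = 219 − 3 − 1 = 215.
t* = t_{0.025, 215} = 1.971059.
Margin = t* × SE = 1.971059 × 0.105 = 0.20696.
CI: 0.450 ± 0.20696 → (0.243, 0.657).
With 95% confidence, each one-unit increase in age is associated with a change of between 0.243 and 0.657 minutes in marathon finish time, holding the other predictors fixed.

(0.243, 0.657)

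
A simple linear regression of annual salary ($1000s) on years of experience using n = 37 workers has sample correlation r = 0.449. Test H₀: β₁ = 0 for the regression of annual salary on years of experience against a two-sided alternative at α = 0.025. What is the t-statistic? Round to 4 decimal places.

t = r·√(n − 2)/√(1 − r²) = 0.449·√35/√0.798399 = 2.9728.
df = n − 2 = 35.
Two-sided p ≈ 0.0053, which is < 0.025, so reject H₀.
There is evidence of a linear association between years of experience and annual salary.

t = 2.9728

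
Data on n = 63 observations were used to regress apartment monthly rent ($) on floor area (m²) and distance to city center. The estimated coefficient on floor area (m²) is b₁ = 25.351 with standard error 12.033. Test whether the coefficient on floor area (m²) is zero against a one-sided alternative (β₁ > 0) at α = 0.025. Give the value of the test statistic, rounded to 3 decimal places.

H₀: β₁ = 0 vs H₁: β₁ > 0.
t = (b₁ − β₁⁰)/SE = 25.351 / 12.033 = 2.107.
df = n − k − 1 = 63 − 2 − 1 = 60.
One-sided p ≈ 0.0197, which is < 0.025, so reject H₀.
There is evidence that the true slope on floor area (m²) is positive, holding the other predictors fixed.

t = 2.107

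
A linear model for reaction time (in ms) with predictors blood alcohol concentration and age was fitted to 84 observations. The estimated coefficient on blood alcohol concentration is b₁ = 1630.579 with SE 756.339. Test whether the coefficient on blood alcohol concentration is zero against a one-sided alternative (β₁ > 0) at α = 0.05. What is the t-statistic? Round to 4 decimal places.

H₀: β₁ = 0 vs H₁: β₁ > 0.
t = (b₁ − β₁⁰)/SE = 1630.579 / 756.339 = 2.1559.
df = n − k − 1 = 84 − 2 − 1 = 81.
One-sided p ≈ 0.0170, which is < 0.05, so reject H₀.
There is evidence that the true slope on blood alcohol concentration is positive, holding the other predictors fixed.

t = 2.1559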